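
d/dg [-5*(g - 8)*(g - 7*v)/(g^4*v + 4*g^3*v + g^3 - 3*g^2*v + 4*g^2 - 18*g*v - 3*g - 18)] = 5*((g - 8)*(g - 7*v)*(4*g^3*v + 12*g^2*v + 3*g^2 - 6*g*v + 8*g - 18*v - 3) + (-2*g + 7*v + 8)*(g^4*v + 4*g^3*v + g^3 - 3*g^2*v + 4*g^2 - 18*g*v - 3*g - 18))/(g^4*v + 4*g^3*v + g^3 - 3*g^2*v + 4*g^2 - 18*g*v - 3*g - 18)^2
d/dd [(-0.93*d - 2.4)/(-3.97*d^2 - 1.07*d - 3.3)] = (-3.6921*d^2 - 19.056*d + 0.501)/(15.7609*d^4 + 8.4958*d^3 + 27.3469*d^2 + 7.062*d + 10.89)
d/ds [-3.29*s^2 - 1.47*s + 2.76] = -6.58*s - 1.47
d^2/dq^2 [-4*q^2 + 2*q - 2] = -8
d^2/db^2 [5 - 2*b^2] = -4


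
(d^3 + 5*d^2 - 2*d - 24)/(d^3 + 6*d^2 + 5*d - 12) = (d - 2)/(d - 1)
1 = 1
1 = 1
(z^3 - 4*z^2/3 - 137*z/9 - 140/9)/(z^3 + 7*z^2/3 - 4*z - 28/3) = (3*z^2 - 11*z - 20)/(3*(z^2 - 4))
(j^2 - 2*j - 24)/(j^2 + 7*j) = (j^2 - 2*j - 24)/(j*(j + 7))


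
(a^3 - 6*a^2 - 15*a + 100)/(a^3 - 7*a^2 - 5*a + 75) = (a + 4)/(a + 3)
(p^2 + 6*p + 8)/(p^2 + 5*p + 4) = (p + 2)/(p + 1)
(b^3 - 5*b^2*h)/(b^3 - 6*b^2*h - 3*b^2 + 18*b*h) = b*(b - 5*h)/(b^2 - 6*b*h - 3*b + 18*h)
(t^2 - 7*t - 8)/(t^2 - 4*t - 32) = (t + 1)/(t + 4)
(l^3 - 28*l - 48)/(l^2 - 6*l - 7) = (-l^3 + 28*l + 48)/(-l^2 + 6*l + 7)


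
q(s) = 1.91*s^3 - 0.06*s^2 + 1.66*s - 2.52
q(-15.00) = -6487.17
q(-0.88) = -5.33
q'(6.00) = 207.22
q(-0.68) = -4.28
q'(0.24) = 1.96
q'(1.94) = 22.99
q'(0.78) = 5.05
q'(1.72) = 18.41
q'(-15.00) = 1292.71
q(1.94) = 14.42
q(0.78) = -0.36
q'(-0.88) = 6.20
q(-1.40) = -10.20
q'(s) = 5.73*s^2 - 0.12*s + 1.66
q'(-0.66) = 4.24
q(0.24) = -2.10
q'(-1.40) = 13.06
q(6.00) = 417.84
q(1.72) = 9.88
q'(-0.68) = 4.39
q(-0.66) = -4.19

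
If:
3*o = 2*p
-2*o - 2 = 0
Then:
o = -1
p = -3/2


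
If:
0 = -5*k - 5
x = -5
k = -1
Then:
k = -1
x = -5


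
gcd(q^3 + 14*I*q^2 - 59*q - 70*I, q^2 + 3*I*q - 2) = q + 2*I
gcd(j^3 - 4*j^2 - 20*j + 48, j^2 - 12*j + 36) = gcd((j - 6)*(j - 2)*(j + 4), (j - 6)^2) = j - 6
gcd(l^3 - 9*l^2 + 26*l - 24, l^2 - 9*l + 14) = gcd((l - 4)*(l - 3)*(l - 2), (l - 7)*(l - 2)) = l - 2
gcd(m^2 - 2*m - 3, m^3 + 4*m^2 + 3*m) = m + 1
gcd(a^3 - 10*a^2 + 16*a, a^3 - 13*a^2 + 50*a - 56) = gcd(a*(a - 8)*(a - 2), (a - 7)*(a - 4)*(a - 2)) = a - 2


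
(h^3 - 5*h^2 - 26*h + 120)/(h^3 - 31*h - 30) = (h - 4)/(h + 1)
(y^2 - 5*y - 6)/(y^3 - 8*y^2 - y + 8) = (y - 6)/(y^2 - 9*y + 8)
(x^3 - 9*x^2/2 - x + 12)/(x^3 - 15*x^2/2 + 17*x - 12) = (2*x + 3)/(2*x - 3)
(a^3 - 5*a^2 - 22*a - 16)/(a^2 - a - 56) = (a^2 + 3*a + 2)/(a + 7)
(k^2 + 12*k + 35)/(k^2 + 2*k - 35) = (k + 5)/(k - 5)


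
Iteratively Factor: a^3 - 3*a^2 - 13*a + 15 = (a - 1)*(a^2 - 2*a - 15) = (a - 5)*(a - 1)*(a + 3)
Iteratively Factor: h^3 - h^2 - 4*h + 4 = (h - 1)*(h^2 - 4) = (h - 2)*(h - 1)*(h + 2)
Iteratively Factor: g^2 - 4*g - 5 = (g - 5)*(g + 1)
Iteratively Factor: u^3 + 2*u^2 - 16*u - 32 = (u + 4)*(u^2 - 2*u - 8) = (u + 2)*(u + 4)*(u - 4)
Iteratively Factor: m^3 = (m)*(m^2) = m^2*(m)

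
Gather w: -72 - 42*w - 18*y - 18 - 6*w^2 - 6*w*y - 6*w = -6*w^2 + w*(-6*y - 48) - 18*y - 90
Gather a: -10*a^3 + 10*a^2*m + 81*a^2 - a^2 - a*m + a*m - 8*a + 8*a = -10*a^3 + a^2*(10*m + 80)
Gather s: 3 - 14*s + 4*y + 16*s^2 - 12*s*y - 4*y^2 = 16*s^2 + s*(-12*y - 14) - 4*y^2 + 4*y + 3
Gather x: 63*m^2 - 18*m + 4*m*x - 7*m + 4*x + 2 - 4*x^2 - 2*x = 63*m^2 - 25*m - 4*x^2 + x*(4*m + 2) + 2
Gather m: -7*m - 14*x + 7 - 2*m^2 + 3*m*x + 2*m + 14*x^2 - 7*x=-2*m^2 + m*(3*x - 5) + 14*x^2 - 21*x + 7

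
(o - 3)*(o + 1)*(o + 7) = o^3 + 5*o^2 - 17*o - 21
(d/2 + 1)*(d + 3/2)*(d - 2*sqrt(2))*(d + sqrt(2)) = d^4/2 - sqrt(2)*d^3/2 + 7*d^3/4 - 7*sqrt(2)*d^2/4 - d^2/2 - 7*d - 3*sqrt(2)*d/2 - 6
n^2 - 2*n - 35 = (n - 7)*(n + 5)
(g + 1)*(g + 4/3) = g^2 + 7*g/3 + 4/3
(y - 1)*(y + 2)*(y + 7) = y^3 + 8*y^2 + 5*y - 14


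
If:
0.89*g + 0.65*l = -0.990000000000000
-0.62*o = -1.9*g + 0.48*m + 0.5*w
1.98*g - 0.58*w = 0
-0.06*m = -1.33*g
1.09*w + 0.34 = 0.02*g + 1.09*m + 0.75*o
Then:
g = 0.04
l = -1.58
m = 0.96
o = -0.73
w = 0.15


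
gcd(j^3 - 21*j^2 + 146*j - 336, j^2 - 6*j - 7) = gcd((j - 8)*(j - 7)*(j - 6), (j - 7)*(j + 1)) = j - 7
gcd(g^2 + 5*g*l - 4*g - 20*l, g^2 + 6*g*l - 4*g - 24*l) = g - 4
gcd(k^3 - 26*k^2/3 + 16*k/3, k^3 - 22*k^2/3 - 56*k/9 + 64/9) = k^2 - 26*k/3 + 16/3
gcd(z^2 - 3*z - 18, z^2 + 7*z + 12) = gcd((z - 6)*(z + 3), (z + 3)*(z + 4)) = z + 3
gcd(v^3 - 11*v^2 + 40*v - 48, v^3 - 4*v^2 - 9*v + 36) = v^2 - 7*v + 12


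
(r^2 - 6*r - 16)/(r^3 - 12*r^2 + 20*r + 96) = 1/(r - 6)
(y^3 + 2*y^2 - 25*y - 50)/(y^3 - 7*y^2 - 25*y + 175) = (y + 2)/(y - 7)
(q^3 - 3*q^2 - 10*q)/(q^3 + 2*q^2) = (q - 5)/q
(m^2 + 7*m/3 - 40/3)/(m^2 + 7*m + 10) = (m - 8/3)/(m + 2)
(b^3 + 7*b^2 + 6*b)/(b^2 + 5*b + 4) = b*(b + 6)/(b + 4)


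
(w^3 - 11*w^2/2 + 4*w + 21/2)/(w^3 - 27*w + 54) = (2*w^2 - 5*w - 7)/(2*(w^2 + 3*w - 18))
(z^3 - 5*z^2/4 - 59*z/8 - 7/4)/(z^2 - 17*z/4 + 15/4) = (8*z^3 - 10*z^2 - 59*z - 14)/(2*(4*z^2 - 17*z + 15))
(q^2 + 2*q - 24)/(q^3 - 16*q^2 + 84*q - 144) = (q + 6)/(q^2 - 12*q + 36)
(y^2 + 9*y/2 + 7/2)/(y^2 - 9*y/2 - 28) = (y + 1)/(y - 8)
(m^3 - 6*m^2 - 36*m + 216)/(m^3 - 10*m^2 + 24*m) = (m^2 - 36)/(m*(m - 4))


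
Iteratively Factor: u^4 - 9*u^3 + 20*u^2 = (u - 5)*(u^3 - 4*u^2) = (u - 5)*(u - 4)*(u^2) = u*(u - 5)*(u - 4)*(u)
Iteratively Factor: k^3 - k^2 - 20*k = (k - 5)*(k^2 + 4*k) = k*(k - 5)*(k + 4)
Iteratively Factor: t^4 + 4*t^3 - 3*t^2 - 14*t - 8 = (t + 1)*(t^3 + 3*t^2 - 6*t - 8) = (t + 1)*(t + 4)*(t^2 - t - 2) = (t + 1)^2*(t + 4)*(t - 2)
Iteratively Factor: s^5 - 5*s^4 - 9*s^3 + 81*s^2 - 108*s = (s - 3)*(s^4 - 2*s^3 - 15*s^2 + 36*s) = (s - 3)^2*(s^3 + s^2 - 12*s) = (s - 3)^3*(s^2 + 4*s) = s*(s - 3)^3*(s + 4)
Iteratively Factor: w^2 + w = (w)*(w + 1)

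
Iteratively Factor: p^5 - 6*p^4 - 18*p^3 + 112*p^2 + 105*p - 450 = (p - 5)*(p^4 - p^3 - 23*p^2 - 3*p + 90) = (p - 5)^2*(p^3 + 4*p^2 - 3*p - 18) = (p - 5)^2*(p - 2)*(p^2 + 6*p + 9) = (p - 5)^2*(p - 2)*(p + 3)*(p + 3)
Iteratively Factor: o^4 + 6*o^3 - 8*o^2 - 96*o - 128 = (o + 2)*(o^3 + 4*o^2 - 16*o - 64) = (o + 2)*(o + 4)*(o^2 - 16) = (o + 2)*(o + 4)^2*(o - 4)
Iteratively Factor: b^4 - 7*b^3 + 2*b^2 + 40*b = (b)*(b^3 - 7*b^2 + 2*b + 40) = b*(b + 2)*(b^2 - 9*b + 20) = b*(b - 4)*(b + 2)*(b - 5)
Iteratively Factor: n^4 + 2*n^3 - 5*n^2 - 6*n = (n)*(n^3 + 2*n^2 - 5*n - 6) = n*(n - 2)*(n^2 + 4*n + 3) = n*(n - 2)*(n + 1)*(n + 3)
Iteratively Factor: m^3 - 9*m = (m)*(m^2 - 9) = m*(m - 3)*(m + 3)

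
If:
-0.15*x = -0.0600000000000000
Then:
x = 0.40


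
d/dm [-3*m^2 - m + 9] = -6*m - 1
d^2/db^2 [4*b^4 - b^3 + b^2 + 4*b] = 48*b^2 - 6*b + 2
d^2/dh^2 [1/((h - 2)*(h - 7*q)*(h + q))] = 2*((h - 2)^2*(h - 7*q)^2 + (h - 2)^2*(h - 7*q)*(h + q) + (h - 2)^2*(h + q)^2 + (h - 2)*(h - 7*q)^2*(h + q) + (h - 2)*(h - 7*q)*(h + q)^2 + (h - 7*q)^2*(h + q)^2)/((h - 2)^3*(h - 7*q)^3*(h + q)^3)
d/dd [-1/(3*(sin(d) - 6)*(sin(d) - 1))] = (2*sin(d) - 7)*cos(d)/(3*(sin(d) - 6)^2*(sin(d) - 1)^2)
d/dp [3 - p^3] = -3*p^2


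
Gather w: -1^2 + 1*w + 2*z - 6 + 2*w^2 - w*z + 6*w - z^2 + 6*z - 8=2*w^2 + w*(7 - z) - z^2 + 8*z - 15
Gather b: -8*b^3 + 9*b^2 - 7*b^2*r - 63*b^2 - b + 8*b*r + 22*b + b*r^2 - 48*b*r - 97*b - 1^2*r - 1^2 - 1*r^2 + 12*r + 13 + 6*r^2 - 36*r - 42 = -8*b^3 + b^2*(-7*r - 54) + b*(r^2 - 40*r - 76) + 5*r^2 - 25*r - 30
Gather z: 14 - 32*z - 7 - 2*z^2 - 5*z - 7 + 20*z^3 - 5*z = 20*z^3 - 2*z^2 - 42*z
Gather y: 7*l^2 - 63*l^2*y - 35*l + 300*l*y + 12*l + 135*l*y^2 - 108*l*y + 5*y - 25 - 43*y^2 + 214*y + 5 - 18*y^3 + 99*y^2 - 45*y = 7*l^2 - 23*l - 18*y^3 + y^2*(135*l + 56) + y*(-63*l^2 + 192*l + 174) - 20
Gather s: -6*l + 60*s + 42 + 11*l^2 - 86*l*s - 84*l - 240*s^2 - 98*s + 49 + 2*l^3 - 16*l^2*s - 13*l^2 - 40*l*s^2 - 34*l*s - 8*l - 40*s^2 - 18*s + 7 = 2*l^3 - 2*l^2 - 98*l + s^2*(-40*l - 280) + s*(-16*l^2 - 120*l - 56) + 98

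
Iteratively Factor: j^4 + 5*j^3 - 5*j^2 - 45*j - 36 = (j + 1)*(j^3 + 4*j^2 - 9*j - 36) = (j - 3)*(j + 1)*(j^2 + 7*j + 12) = (j - 3)*(j + 1)*(j + 4)*(j + 3)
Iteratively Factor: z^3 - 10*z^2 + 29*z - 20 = (z - 5)*(z^2 - 5*z + 4) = (z - 5)*(z - 4)*(z - 1)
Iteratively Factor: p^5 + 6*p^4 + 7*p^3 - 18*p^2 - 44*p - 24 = (p + 2)*(p^4 + 4*p^3 - p^2 - 16*p - 12) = (p - 2)*(p + 2)*(p^3 + 6*p^2 + 11*p + 6) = (p - 2)*(p + 2)^2*(p^2 + 4*p + 3) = (p - 2)*(p + 1)*(p + 2)^2*(p + 3)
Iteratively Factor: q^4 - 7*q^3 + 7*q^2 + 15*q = (q - 3)*(q^3 - 4*q^2 - 5*q) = (q - 3)*(q + 1)*(q^2 - 5*q) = (q - 5)*(q - 3)*(q + 1)*(q)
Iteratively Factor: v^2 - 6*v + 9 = (v - 3)*(v - 3)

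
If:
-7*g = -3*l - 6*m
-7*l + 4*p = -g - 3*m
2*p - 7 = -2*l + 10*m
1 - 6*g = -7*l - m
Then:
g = -681/433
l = -573/433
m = -508/433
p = -903/866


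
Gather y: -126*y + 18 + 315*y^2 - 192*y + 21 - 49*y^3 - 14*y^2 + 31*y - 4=-49*y^3 + 301*y^2 - 287*y + 35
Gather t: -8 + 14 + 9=15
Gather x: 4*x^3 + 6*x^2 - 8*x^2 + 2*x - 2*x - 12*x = 4*x^3 - 2*x^2 - 12*x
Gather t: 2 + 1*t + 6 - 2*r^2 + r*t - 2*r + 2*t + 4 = -2*r^2 - 2*r + t*(r + 3) + 12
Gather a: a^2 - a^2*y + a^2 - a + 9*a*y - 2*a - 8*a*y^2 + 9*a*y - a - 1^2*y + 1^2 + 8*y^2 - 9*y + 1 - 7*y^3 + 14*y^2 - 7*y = a^2*(2 - y) + a*(-8*y^2 + 18*y - 4) - 7*y^3 + 22*y^2 - 17*y + 2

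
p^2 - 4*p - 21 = (p - 7)*(p + 3)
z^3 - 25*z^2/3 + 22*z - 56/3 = (z - 4)*(z - 7/3)*(z - 2)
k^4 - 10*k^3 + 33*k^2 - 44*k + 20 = (k - 5)*(k - 2)^2*(k - 1)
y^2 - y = y*(y - 1)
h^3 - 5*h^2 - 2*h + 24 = (h - 4)*(h - 3)*(h + 2)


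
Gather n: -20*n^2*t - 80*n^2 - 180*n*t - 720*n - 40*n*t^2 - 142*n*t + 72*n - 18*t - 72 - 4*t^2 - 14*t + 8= n^2*(-20*t - 80) + n*(-40*t^2 - 322*t - 648) - 4*t^2 - 32*t - 64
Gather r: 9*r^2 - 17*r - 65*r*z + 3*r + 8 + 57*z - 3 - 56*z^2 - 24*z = 9*r^2 + r*(-65*z - 14) - 56*z^2 + 33*z + 5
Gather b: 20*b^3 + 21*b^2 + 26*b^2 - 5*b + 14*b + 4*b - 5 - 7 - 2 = 20*b^3 + 47*b^2 + 13*b - 14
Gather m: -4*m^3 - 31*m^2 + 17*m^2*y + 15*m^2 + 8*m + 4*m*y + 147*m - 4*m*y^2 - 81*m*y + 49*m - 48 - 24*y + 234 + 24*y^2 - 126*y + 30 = -4*m^3 + m^2*(17*y - 16) + m*(-4*y^2 - 77*y + 204) + 24*y^2 - 150*y + 216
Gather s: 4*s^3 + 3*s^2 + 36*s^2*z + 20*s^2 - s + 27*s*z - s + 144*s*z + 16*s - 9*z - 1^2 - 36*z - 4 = 4*s^3 + s^2*(36*z + 23) + s*(171*z + 14) - 45*z - 5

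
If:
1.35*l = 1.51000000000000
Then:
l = 1.12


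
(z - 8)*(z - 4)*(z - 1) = z^3 - 13*z^2 + 44*z - 32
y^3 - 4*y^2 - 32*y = y*(y - 8)*(y + 4)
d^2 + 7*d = d*(d + 7)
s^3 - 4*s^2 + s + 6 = (s - 3)*(s - 2)*(s + 1)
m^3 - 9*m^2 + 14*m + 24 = (m - 6)*(m - 4)*(m + 1)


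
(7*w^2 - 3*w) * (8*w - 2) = 56*w^3 - 38*w^2 + 6*w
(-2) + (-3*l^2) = -3*l^2 - 2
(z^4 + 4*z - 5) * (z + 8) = z^5 + 8*z^4 + 4*z^2 + 27*z - 40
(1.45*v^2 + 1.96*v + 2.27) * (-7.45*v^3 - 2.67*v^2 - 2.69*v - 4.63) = -10.8025*v^5 - 18.4735*v^4 - 26.0452*v^3 - 18.0468*v^2 - 15.1811*v - 10.5101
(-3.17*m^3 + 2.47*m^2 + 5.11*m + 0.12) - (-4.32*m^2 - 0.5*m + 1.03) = -3.17*m^3 + 6.79*m^2 + 5.61*m - 0.91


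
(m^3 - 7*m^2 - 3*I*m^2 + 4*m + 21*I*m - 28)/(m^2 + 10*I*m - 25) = (m^3 - m^2*(7 + 3*I) + m*(4 + 21*I) - 28)/(m^2 + 10*I*m - 25)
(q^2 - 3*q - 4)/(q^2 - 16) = (q + 1)/(q + 4)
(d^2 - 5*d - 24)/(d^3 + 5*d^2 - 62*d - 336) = (d + 3)/(d^2 + 13*d + 42)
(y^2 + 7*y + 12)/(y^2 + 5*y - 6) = (y^2 + 7*y + 12)/(y^2 + 5*y - 6)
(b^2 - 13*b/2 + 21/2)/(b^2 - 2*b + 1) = (2*b^2 - 13*b + 21)/(2*(b^2 - 2*b + 1))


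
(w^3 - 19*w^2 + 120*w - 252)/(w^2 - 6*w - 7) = (w^2 - 12*w + 36)/(w + 1)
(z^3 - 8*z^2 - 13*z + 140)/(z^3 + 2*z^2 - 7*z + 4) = (z^2 - 12*z + 35)/(z^2 - 2*z + 1)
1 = 1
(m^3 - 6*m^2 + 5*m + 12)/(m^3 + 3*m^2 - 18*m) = (m^2 - 3*m - 4)/(m*(m + 6))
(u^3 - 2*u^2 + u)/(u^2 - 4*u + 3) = u*(u - 1)/(u - 3)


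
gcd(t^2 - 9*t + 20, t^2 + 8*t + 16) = 1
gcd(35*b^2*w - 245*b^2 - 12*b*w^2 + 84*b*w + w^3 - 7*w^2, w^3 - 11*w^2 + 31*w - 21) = w - 7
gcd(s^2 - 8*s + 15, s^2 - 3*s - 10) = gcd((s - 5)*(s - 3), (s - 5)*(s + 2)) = s - 5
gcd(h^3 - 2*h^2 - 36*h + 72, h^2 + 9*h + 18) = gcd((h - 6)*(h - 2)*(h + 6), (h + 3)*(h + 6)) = h + 6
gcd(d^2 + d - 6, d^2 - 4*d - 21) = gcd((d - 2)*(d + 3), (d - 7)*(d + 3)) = d + 3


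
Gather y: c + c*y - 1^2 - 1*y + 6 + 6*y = c + y*(c + 5) + 5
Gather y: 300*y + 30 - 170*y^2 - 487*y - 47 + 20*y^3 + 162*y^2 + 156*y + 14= 20*y^3 - 8*y^2 - 31*y - 3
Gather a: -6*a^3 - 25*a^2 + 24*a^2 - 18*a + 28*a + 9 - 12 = -6*a^3 - a^2 + 10*a - 3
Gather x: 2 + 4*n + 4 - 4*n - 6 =0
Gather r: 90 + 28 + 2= 120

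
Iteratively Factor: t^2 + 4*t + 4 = (t + 2)*(t + 2)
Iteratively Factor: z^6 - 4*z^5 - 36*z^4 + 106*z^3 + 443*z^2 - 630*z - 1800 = (z - 3)*(z^5 - z^4 - 39*z^3 - 11*z^2 + 410*z + 600) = (z - 3)*(z + 3)*(z^4 - 4*z^3 - 27*z^2 + 70*z + 200) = (z - 3)*(z + 2)*(z + 3)*(z^3 - 6*z^2 - 15*z + 100) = (z - 3)*(z + 2)*(z + 3)*(z + 4)*(z^2 - 10*z + 25) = (z - 5)*(z - 3)*(z + 2)*(z + 3)*(z + 4)*(z - 5)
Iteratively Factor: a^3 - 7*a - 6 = (a + 1)*(a^2 - a - 6) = (a + 1)*(a + 2)*(a - 3)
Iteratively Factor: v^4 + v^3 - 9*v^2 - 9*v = (v + 1)*(v^3 - 9*v) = (v + 1)*(v + 3)*(v^2 - 3*v) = (v - 3)*(v + 1)*(v + 3)*(v)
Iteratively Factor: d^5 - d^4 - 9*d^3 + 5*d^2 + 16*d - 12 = (d - 1)*(d^4 - 9*d^2 - 4*d + 12) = (d - 3)*(d - 1)*(d^3 + 3*d^2 - 4) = (d - 3)*(d - 1)*(d + 2)*(d^2 + d - 2) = (d - 3)*(d - 1)*(d + 2)^2*(d - 1)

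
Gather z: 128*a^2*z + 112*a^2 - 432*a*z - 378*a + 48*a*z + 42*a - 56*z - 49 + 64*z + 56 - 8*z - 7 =112*a^2 - 336*a + z*(128*a^2 - 384*a)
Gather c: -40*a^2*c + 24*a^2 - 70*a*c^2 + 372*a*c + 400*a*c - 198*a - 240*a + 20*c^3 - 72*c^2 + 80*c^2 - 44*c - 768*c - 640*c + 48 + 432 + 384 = 24*a^2 - 438*a + 20*c^3 + c^2*(8 - 70*a) + c*(-40*a^2 + 772*a - 1452) + 864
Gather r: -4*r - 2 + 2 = -4*r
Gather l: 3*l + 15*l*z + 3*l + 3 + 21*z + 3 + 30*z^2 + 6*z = l*(15*z + 6) + 30*z^2 + 27*z + 6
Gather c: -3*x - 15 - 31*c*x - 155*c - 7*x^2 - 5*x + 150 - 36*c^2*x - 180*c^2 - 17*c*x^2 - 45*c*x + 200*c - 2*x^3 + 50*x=c^2*(-36*x - 180) + c*(-17*x^2 - 76*x + 45) - 2*x^3 - 7*x^2 + 42*x + 135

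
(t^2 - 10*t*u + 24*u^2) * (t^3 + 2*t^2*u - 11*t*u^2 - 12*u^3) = t^5 - 8*t^4*u - 7*t^3*u^2 + 146*t^2*u^3 - 144*t*u^4 - 288*u^5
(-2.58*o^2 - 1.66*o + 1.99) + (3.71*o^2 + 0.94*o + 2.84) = 1.13*o^2 - 0.72*o + 4.83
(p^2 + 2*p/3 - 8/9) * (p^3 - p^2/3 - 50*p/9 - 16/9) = p^5 + p^4/3 - 20*p^3/3 - 140*p^2/27 + 304*p/81 + 128/81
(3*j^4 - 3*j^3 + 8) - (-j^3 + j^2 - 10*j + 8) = 3*j^4 - 2*j^3 - j^2 + 10*j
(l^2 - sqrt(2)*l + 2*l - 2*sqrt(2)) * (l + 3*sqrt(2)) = l^3 + 2*l^2 + 2*sqrt(2)*l^2 - 6*l + 4*sqrt(2)*l - 12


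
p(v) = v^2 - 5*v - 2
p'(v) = 2*v - 5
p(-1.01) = 4.07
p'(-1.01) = -7.02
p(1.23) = -6.64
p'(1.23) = -2.54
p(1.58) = -7.40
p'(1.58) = -1.84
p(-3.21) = 24.35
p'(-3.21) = -11.42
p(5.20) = -0.96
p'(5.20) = 5.40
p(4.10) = -5.69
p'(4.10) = 3.20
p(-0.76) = 2.38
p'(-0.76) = -6.52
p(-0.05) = -1.75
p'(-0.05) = -5.10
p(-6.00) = 64.00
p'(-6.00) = -17.00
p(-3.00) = 22.00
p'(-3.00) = -11.00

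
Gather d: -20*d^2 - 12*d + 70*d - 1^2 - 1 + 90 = -20*d^2 + 58*d + 88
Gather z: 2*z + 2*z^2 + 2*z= 2*z^2 + 4*z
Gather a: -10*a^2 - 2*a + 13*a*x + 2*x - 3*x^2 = -10*a^2 + a*(13*x - 2) - 3*x^2 + 2*x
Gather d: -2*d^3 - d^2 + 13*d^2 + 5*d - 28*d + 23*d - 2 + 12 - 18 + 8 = -2*d^3 + 12*d^2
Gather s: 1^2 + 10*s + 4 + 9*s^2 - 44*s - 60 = 9*s^2 - 34*s - 55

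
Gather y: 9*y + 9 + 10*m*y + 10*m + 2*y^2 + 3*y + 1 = 10*m + 2*y^2 + y*(10*m + 12) + 10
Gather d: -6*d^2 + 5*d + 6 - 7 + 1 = -6*d^2 + 5*d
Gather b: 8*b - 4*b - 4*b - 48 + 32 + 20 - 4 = 0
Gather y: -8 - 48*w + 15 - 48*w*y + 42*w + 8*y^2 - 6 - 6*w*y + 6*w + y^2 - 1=-54*w*y + 9*y^2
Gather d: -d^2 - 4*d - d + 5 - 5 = -d^2 - 5*d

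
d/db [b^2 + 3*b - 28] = 2*b + 3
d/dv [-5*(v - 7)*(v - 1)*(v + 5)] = -15*v^2 + 30*v + 165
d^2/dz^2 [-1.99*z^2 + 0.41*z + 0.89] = -3.98000000000000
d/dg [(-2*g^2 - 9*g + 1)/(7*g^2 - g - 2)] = (65*g^2 - 6*g + 19)/(49*g^4 - 14*g^3 - 27*g^2 + 4*g + 4)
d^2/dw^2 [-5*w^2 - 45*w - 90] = -10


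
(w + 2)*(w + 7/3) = w^2 + 13*w/3 + 14/3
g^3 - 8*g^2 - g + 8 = (g - 8)*(g - 1)*(g + 1)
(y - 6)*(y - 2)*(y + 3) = y^3 - 5*y^2 - 12*y + 36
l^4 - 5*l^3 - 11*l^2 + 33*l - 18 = (l - 6)*(l - 1)^2*(l + 3)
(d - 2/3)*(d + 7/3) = d^2 + 5*d/3 - 14/9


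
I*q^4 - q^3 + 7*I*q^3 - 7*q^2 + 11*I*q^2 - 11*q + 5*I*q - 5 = (q + 1)*(q + 5)*(q + I)*(I*q + I)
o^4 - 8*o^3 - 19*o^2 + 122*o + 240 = (o - 8)*(o - 5)*(o + 2)*(o + 3)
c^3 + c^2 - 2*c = c*(c - 1)*(c + 2)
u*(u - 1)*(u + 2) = u^3 + u^2 - 2*u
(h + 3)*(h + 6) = h^2 + 9*h + 18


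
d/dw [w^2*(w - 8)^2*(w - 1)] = w*(5*w^3 - 68*w^2 + 240*w - 128)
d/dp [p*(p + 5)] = 2*p + 5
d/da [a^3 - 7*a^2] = a*(3*a - 14)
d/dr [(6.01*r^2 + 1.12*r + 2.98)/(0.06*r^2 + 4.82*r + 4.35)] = (28.901*r^2 + 51.9294*r - 9.4916)/(0.0036*r^4 + 0.5784*r^3 + 23.7544*r^2 + 41.934*r + 18.9225)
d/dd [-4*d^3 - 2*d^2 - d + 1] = -12*d^2 - 4*d - 1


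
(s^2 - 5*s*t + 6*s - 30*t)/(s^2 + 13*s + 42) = (s - 5*t)/(s + 7)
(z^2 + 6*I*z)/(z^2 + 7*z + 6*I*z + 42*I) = z/(z + 7)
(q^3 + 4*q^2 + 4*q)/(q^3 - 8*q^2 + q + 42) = q*(q + 2)/(q^2 - 10*q + 21)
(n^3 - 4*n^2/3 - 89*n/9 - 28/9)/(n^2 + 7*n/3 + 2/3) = (3*n^2 - 5*n - 28)/(3*(n + 2))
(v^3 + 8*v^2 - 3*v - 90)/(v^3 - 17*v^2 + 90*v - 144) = (v^2 + 11*v + 30)/(v^2 - 14*v + 48)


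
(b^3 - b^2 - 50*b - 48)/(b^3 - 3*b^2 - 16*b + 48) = (b^3 - b^2 - 50*b - 48)/(b^3 - 3*b^2 - 16*b + 48)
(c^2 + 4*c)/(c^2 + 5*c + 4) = c/(c + 1)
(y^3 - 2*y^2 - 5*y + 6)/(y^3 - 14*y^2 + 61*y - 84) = (y^2 + y - 2)/(y^2 - 11*y + 28)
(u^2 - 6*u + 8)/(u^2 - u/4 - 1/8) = 8*(-u^2 + 6*u - 8)/(-8*u^2 + 2*u + 1)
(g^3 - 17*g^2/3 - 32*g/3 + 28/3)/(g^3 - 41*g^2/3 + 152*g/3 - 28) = (g + 2)/(g - 6)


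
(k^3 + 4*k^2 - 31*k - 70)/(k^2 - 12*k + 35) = (k^2 + 9*k + 14)/(k - 7)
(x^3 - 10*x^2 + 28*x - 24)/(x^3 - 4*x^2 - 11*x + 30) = (x^2 - 8*x + 12)/(x^2 - 2*x - 15)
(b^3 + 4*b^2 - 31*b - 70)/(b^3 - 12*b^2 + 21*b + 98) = (b^2 + 2*b - 35)/(b^2 - 14*b + 49)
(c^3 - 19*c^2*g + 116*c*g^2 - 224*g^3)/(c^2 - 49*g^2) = (c^2 - 12*c*g + 32*g^2)/(c + 7*g)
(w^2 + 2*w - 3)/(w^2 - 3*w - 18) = (w - 1)/(w - 6)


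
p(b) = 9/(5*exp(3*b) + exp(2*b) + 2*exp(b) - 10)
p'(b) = 9*(-15*exp(3*b) - 2*exp(2*b) - 2*exp(b))/(5*exp(3*b) + exp(2*b) + 2*exp(b) - 10)^2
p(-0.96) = -1.02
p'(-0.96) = -0.22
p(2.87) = 0.00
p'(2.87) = -0.00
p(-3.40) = -0.91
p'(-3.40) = -0.01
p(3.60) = 0.00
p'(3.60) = -0.00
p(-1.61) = -0.95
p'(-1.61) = -0.06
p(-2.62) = -0.91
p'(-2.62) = -0.02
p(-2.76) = -0.91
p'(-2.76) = -0.01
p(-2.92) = -0.91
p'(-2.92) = -0.01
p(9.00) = 0.00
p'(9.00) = 0.00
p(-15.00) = -0.90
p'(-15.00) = 0.00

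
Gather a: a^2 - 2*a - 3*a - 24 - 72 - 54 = a^2 - 5*a - 150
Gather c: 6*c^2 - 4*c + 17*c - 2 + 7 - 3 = 6*c^2 + 13*c + 2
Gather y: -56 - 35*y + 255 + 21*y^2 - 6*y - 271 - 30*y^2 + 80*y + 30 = -9*y^2 + 39*y - 42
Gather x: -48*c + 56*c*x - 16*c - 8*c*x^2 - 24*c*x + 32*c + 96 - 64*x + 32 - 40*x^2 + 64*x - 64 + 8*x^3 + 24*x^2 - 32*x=-32*c + 8*x^3 + x^2*(-8*c - 16) + x*(32*c - 32) + 64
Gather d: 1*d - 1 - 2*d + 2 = 1 - d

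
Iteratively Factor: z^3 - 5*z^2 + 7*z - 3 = (z - 1)*(z^2 - 4*z + 3) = (z - 1)^2*(z - 3)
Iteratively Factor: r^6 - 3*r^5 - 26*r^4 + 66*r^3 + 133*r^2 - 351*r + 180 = (r + 3)*(r^5 - 6*r^4 - 8*r^3 + 90*r^2 - 137*r + 60) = (r - 1)*(r + 3)*(r^4 - 5*r^3 - 13*r^2 + 77*r - 60) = (r - 5)*(r - 1)*(r + 3)*(r^3 - 13*r + 12) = (r - 5)*(r - 1)^2*(r + 3)*(r^2 + r - 12) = (r - 5)*(r - 1)^2*(r + 3)*(r + 4)*(r - 3)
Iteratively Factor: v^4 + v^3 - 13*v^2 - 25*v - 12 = (v + 3)*(v^3 - 2*v^2 - 7*v - 4) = (v + 1)*(v + 3)*(v^2 - 3*v - 4) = (v + 1)^2*(v + 3)*(v - 4)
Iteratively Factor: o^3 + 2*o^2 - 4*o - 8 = (o - 2)*(o^2 + 4*o + 4) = (o - 2)*(o + 2)*(o + 2)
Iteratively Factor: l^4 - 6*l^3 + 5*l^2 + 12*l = (l + 1)*(l^3 - 7*l^2 + 12*l) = (l - 3)*(l + 1)*(l^2 - 4*l) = l*(l - 3)*(l + 1)*(l - 4)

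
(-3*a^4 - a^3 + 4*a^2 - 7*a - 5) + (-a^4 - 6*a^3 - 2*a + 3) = -4*a^4 - 7*a^3 + 4*a^2 - 9*a - 2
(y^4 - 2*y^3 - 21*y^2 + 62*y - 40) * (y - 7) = y^5 - 9*y^4 - 7*y^3 + 209*y^2 - 474*y + 280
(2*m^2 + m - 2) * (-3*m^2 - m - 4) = -6*m^4 - 5*m^3 - 3*m^2 - 2*m + 8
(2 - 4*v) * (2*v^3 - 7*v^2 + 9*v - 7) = -8*v^4 + 32*v^3 - 50*v^2 + 46*v - 14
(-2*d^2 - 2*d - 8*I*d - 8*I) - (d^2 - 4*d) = -3*d^2 + 2*d - 8*I*d - 8*I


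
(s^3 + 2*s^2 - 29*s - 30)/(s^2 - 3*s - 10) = (s^2 + 7*s + 6)/(s + 2)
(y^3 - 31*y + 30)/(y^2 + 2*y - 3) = (y^2 + y - 30)/(y + 3)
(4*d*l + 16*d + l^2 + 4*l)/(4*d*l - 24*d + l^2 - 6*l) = (l + 4)/(l - 6)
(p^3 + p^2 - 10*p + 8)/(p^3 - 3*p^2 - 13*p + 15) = (p^2 + 2*p - 8)/(p^2 - 2*p - 15)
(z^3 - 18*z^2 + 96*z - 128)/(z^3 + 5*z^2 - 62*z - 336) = (z^2 - 10*z + 16)/(z^2 + 13*z + 42)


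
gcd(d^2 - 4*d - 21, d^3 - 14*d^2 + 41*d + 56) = d - 7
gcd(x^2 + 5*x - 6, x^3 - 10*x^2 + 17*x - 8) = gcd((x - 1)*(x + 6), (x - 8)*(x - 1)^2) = x - 1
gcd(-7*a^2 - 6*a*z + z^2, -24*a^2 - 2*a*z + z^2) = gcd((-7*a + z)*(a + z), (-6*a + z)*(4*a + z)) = 1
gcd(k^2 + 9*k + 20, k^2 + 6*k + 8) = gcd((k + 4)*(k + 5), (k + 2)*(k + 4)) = k + 4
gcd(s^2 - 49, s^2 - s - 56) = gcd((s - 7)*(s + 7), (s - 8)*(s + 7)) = s + 7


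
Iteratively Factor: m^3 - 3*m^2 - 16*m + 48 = (m + 4)*(m^2 - 7*m + 12) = (m - 3)*(m + 4)*(m - 4)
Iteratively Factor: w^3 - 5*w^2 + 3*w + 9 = (w - 3)*(w^2 - 2*w - 3) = (w - 3)^2*(w + 1)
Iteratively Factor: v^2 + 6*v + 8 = (v + 4)*(v + 2)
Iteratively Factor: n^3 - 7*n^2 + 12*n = (n - 4)*(n^2 - 3*n) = n*(n - 4)*(n - 3)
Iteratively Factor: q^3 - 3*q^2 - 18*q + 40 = (q + 4)*(q^2 - 7*q + 10) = (q - 5)*(q + 4)*(q - 2)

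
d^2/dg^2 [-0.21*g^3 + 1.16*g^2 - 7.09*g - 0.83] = 2.32 - 1.26*g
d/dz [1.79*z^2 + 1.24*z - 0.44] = 3.58*z + 1.24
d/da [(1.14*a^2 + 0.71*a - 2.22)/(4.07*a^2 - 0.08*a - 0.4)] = (-2.9809*a^2 + 17.1588*a - 0.4616)/(16.5649*a^4 - 0.6512*a^3 - 3.2496*a^2 + 0.064*a + 0.16)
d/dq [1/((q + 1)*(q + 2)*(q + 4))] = (-(q + 1)*(q + 2) - (q + 1)*(q + 4) - (q + 2)*(q + 4))/((q + 1)^2*(q + 2)^2*(q + 4)^2)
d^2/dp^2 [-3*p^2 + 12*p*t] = -6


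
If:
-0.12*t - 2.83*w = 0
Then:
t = -23.5833333333333*w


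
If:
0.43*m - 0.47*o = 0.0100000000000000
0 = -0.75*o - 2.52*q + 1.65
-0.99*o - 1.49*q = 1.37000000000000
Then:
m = -4.67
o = -4.29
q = 1.93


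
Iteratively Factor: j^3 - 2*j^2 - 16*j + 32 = (j - 2)*(j^2 - 16) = (j - 4)*(j - 2)*(j + 4)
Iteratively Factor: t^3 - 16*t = (t + 4)*(t^2 - 4*t) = t*(t + 4)*(t - 4)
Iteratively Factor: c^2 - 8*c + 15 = (c - 5)*(c - 3)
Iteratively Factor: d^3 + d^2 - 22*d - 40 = (d + 2)*(d^2 - d - 20) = (d - 5)*(d + 2)*(d + 4)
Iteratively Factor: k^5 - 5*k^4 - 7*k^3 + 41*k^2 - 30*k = (k)*(k^4 - 5*k^3 - 7*k^2 + 41*k - 30) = k*(k + 3)*(k^3 - 8*k^2 + 17*k - 10) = k*(k - 5)*(k + 3)*(k^2 - 3*k + 2) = k*(k - 5)*(k - 1)*(k + 3)*(k - 2)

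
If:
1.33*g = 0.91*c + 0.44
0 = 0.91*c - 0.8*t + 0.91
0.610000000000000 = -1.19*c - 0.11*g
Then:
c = -0.51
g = -0.02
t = 0.56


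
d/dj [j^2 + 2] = 2*j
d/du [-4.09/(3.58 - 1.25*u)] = -5.1125/(1.25*u - 3.58)^2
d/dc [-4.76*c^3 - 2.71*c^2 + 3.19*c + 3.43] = -14.28*c^2 - 5.42*c + 3.19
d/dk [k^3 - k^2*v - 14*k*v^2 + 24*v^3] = 3*k^2 - 2*k*v - 14*v^2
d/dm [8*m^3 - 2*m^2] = 4*m*(6*m - 1)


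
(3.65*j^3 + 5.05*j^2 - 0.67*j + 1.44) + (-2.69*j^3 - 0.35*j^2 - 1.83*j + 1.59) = 0.96*j^3 + 4.7*j^2 - 2.5*j + 3.03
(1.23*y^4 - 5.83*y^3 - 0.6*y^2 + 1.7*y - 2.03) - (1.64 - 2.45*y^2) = 1.23*y^4 - 5.83*y^3 + 1.85*y^2 + 1.7*y - 3.67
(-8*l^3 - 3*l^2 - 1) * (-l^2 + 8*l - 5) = 8*l^5 - 61*l^4 + 16*l^3 + 16*l^2 - 8*l + 5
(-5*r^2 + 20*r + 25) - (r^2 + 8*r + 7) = -6*r^2 + 12*r + 18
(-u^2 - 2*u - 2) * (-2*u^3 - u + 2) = 2*u^5 + 4*u^4 + 5*u^3 - 2*u - 4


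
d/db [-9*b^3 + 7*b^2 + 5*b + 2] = -27*b^2 + 14*b + 5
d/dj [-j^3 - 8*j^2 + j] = -3*j^2 - 16*j + 1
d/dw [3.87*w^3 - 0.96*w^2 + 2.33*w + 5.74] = 11.61*w^2 - 1.92*w + 2.33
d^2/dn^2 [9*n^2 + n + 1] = 18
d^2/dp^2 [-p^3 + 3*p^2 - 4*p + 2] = 6 - 6*p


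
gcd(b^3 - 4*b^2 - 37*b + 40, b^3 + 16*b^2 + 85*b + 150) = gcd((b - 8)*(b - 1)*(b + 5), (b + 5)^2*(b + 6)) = b + 5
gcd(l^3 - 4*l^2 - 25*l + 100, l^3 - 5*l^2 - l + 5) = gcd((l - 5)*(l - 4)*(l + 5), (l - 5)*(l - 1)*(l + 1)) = l - 5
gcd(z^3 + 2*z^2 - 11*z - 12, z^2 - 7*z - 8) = z + 1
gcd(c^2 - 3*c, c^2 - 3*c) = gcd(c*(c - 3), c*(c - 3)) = c^2 - 3*c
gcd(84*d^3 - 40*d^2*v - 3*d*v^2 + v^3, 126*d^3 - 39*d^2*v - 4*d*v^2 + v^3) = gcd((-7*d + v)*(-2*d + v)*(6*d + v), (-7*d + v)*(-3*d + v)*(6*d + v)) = -42*d^2 - d*v + v^2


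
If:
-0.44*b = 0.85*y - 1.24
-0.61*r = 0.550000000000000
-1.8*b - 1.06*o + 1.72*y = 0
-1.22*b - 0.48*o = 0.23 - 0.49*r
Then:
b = -1046.94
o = 2659.57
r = -0.90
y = 543.40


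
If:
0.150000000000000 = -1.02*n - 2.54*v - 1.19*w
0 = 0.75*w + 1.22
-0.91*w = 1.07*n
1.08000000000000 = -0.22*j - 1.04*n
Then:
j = -11.45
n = 1.38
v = 0.15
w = -1.63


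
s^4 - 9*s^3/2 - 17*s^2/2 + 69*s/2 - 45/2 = (s - 5)*(s - 3/2)*(s - 1)*(s + 3)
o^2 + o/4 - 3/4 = (o - 3/4)*(o + 1)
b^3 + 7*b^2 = b^2*(b + 7)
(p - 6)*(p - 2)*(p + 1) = p^3 - 7*p^2 + 4*p + 12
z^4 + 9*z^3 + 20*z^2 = z^2*(z + 4)*(z + 5)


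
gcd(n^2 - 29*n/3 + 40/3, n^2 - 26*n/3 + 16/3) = n - 8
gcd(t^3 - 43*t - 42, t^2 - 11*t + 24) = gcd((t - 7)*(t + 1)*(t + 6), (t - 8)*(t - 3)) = 1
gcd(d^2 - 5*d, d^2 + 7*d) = d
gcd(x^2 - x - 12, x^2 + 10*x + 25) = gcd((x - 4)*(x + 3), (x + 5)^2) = 1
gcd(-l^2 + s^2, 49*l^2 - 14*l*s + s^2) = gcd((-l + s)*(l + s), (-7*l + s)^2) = 1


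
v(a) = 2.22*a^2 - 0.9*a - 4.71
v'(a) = 4.44*a - 0.9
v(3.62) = 21.12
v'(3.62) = 15.17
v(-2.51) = 11.54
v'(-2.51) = -12.04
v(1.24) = -2.41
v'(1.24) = 4.61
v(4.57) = 37.54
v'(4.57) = 19.39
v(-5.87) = 77.07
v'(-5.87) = -26.96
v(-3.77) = 30.24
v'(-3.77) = -17.64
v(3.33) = 16.91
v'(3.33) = 13.89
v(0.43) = -4.69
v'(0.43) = 1.01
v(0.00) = -4.71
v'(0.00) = -0.90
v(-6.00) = 80.61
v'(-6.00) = -27.54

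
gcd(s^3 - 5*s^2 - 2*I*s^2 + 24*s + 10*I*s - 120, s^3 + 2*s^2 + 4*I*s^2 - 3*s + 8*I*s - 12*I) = s + 4*I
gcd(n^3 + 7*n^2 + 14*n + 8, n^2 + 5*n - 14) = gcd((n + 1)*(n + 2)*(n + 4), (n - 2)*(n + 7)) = 1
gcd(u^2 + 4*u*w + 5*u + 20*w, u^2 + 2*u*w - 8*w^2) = u + 4*w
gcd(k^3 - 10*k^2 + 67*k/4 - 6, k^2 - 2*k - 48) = k - 8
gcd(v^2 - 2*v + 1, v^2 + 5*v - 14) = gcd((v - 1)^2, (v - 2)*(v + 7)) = 1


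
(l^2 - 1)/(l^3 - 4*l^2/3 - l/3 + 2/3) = 3*(l + 1)/(3*l^2 - l - 2)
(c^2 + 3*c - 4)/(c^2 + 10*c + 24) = (c - 1)/(c + 6)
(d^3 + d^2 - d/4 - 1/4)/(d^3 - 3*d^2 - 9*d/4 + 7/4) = (2*d + 1)/(2*d - 7)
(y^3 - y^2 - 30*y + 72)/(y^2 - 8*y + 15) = (y^2 + 2*y - 24)/(y - 5)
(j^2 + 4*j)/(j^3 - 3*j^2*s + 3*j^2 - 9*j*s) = (j + 4)/(j^2 - 3*j*s + 3*j - 9*s)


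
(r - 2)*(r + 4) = r^2 + 2*r - 8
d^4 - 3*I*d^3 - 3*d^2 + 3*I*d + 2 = (d - 1)*(d + 1)*(d - 2*I)*(d - I)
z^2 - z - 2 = (z - 2)*(z + 1)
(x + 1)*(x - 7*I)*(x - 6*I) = x^3 + x^2 - 13*I*x^2 - 42*x - 13*I*x - 42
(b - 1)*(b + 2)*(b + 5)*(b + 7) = b^4 + 13*b^3 + 45*b^2 + 11*b - 70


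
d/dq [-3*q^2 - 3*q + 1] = -6*q - 3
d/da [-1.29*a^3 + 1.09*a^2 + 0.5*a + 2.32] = -3.87*a^2 + 2.18*a + 0.5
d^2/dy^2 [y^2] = 2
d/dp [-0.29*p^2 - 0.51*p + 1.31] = -0.58*p - 0.51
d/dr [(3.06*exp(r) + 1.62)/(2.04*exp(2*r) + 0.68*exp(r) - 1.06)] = (-(3.06*exp(r) + 1.62)*(4.08*exp(r) + 0.68) + 6.2424*exp(2*r) + 2.0808*exp(r) - 3.2436)*exp(r)/(2.04*exp(2*r) + 0.68*exp(r) - 1.06)^2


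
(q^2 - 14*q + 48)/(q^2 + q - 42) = (q - 8)/(q + 7)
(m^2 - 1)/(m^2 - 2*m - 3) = (m - 1)/(m - 3)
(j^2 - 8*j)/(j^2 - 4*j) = (j - 8)/(j - 4)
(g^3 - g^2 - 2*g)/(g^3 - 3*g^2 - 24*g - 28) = g*(-g^2 + g + 2)/(-g^3 + 3*g^2 + 24*g + 28)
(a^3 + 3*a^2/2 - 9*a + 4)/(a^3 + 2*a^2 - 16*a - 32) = (a^2 - 5*a/2 + 1)/(a^2 - 2*a - 8)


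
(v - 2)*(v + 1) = v^2 - v - 2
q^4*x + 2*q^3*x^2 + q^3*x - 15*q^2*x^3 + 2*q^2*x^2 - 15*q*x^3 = q*(q - 3*x)*(q + 5*x)*(q*x + x)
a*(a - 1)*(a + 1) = a^3 - a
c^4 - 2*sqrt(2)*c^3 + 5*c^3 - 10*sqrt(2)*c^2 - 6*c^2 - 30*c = c*(c + 5)*(c - 3*sqrt(2))*(c + sqrt(2))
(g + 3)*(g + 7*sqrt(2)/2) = g^2 + 3*g + 7*sqrt(2)*g/2 + 21*sqrt(2)/2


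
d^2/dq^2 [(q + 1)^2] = 2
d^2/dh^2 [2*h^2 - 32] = 4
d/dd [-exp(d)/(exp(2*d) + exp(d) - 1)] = (exp(2*d) + 1)*exp(d)/(exp(4*d) + 2*exp(3*d) - exp(2*d) - 2*exp(d) + 1)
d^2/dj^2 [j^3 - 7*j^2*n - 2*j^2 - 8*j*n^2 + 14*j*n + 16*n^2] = 6*j - 14*n - 4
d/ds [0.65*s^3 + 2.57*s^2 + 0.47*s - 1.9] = 1.95*s^2 + 5.14*s + 0.47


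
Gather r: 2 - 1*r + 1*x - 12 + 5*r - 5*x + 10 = 4*r - 4*x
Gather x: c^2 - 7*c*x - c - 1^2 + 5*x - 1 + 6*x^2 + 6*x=c^2 - c + 6*x^2 + x*(11 - 7*c) - 2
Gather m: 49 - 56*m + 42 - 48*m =91 - 104*m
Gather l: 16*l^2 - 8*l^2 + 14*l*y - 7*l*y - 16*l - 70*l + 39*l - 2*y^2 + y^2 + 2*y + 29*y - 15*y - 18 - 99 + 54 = 8*l^2 + l*(7*y - 47) - y^2 + 16*y - 63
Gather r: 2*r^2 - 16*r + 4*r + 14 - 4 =2*r^2 - 12*r + 10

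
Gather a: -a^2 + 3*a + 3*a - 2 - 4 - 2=-a^2 + 6*a - 8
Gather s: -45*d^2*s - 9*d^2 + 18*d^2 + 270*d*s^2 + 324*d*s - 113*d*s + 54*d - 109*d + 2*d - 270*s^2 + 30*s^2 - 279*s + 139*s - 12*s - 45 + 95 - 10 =9*d^2 - 53*d + s^2*(270*d - 240) + s*(-45*d^2 + 211*d - 152) + 40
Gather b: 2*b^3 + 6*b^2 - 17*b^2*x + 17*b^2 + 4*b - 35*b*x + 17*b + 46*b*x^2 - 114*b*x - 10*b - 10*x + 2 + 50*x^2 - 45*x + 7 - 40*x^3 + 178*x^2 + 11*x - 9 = 2*b^3 + b^2*(23 - 17*x) + b*(46*x^2 - 149*x + 11) - 40*x^3 + 228*x^2 - 44*x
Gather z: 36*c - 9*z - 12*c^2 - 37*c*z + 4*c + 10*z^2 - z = -12*c^2 + 40*c + 10*z^2 + z*(-37*c - 10)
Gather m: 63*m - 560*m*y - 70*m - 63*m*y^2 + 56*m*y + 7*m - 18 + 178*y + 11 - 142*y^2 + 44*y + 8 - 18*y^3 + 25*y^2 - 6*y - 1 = m*(-63*y^2 - 504*y) - 18*y^3 - 117*y^2 + 216*y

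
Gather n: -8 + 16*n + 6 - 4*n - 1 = 12*n - 3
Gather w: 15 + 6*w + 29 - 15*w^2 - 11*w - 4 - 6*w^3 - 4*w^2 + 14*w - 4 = -6*w^3 - 19*w^2 + 9*w + 36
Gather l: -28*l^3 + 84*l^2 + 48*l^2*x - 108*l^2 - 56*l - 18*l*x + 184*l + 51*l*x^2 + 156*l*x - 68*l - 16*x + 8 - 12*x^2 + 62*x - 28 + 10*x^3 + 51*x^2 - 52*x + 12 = -28*l^3 + l^2*(48*x - 24) + l*(51*x^2 + 138*x + 60) + 10*x^3 + 39*x^2 - 6*x - 8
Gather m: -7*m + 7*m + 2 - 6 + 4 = 0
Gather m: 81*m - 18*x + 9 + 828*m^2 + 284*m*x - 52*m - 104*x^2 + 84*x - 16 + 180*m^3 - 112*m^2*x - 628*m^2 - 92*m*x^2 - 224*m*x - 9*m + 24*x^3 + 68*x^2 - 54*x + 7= 180*m^3 + m^2*(200 - 112*x) + m*(-92*x^2 + 60*x + 20) + 24*x^3 - 36*x^2 + 12*x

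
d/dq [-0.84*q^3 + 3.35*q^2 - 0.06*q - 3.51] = -2.52*q^2 + 6.7*q - 0.06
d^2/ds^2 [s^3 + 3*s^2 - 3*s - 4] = 6*s + 6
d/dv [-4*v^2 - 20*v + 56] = -8*v - 20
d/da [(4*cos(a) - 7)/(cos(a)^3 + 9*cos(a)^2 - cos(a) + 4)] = (8*cos(a)^3 + 15*cos(a)^2 - 126*cos(a) - 9)*sin(a)/(sin(a)^2*cos(a) + 9*sin(a)^2 - 13)^2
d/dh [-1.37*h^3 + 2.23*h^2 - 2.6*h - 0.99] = -4.11*h^2 + 4.46*h - 2.6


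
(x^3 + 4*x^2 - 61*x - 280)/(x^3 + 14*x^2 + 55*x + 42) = (x^2 - 3*x - 40)/(x^2 + 7*x + 6)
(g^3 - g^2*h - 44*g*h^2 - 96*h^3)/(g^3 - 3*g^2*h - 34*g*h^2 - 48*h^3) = (g + 4*h)/(g + 2*h)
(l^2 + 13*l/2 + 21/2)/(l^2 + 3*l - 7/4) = 2*(l + 3)/(2*l - 1)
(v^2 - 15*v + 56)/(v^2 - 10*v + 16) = (v - 7)/(v - 2)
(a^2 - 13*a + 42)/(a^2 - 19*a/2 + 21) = 2*(a - 7)/(2*a - 7)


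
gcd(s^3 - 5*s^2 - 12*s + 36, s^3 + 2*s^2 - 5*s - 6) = s^2 + s - 6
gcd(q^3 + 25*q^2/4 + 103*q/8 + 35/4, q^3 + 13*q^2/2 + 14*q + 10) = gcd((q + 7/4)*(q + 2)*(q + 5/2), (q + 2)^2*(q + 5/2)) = q^2 + 9*q/2 + 5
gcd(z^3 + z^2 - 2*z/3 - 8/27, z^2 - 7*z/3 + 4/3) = 1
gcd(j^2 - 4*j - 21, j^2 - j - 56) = 1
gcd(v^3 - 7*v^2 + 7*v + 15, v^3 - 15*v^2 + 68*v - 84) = 1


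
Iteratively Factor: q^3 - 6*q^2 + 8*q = (q - 4)*(q^2 - 2*q) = (q - 4)*(q - 2)*(q)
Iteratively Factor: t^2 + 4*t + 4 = (t + 2)*(t + 2)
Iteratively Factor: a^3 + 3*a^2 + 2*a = (a + 1)*(a^2 + 2*a) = (a + 1)*(a + 2)*(a)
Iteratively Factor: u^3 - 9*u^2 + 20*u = (u - 4)*(u^2 - 5*u) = (u - 5)*(u - 4)*(u)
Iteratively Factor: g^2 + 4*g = (g + 4)*(g)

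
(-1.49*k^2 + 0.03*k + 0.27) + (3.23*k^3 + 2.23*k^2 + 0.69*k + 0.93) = 3.23*k^3 + 0.74*k^2 + 0.72*k + 1.2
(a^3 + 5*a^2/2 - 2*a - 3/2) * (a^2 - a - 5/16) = a^5 + 3*a^4/2 - 77*a^3/16 - 9*a^2/32 + 17*a/8 + 15/32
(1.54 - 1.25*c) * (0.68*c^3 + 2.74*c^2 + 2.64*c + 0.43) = -0.85*c^4 - 2.3778*c^3 + 0.9196*c^2 + 3.5281*c + 0.6622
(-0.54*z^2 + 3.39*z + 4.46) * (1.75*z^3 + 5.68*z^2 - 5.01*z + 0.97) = -0.945*z^5 + 2.8653*z^4 + 29.7656*z^3 + 7.8251*z^2 - 19.0563*z + 4.3262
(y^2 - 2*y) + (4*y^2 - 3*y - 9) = 5*y^2 - 5*y - 9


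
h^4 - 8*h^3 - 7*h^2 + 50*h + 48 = (h - 8)*(h - 3)*(h + 1)*(h + 2)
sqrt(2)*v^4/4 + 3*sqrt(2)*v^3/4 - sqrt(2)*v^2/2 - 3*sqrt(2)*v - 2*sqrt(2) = (v/2 + 1)*(v - 2)*(v + 1)*(sqrt(2)*v/2 + sqrt(2))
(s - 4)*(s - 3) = s^2 - 7*s + 12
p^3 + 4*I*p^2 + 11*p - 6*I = (p - I)^2*(p + 6*I)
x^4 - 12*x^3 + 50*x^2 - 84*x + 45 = (x - 5)*(x - 3)^2*(x - 1)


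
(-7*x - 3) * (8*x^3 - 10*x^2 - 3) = -56*x^4 + 46*x^3 + 30*x^2 + 21*x + 9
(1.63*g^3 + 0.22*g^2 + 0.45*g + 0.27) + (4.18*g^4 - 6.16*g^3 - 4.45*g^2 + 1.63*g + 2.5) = 4.18*g^4 - 4.53*g^3 - 4.23*g^2 + 2.08*g + 2.77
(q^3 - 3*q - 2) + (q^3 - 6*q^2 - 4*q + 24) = 2*q^3 - 6*q^2 - 7*q + 22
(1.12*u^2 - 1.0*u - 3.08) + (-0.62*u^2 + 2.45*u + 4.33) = 0.5*u^2 + 1.45*u + 1.25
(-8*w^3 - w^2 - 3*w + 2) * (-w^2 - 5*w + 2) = 8*w^5 + 41*w^4 - 8*w^3 + 11*w^2 - 16*w + 4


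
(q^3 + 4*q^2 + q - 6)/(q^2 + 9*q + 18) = (q^2 + q - 2)/(q + 6)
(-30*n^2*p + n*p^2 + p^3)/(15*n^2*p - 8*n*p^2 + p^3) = (6*n + p)/(-3*n + p)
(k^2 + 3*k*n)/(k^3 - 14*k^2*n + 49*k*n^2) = (k + 3*n)/(k^2 - 14*k*n + 49*n^2)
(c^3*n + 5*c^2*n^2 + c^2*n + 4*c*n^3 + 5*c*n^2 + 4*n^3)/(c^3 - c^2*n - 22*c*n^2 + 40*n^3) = n*(c^3 + 5*c^2*n + c^2 + 4*c*n^2 + 5*c*n + 4*n^2)/(c^3 - c^2*n - 22*c*n^2 + 40*n^3)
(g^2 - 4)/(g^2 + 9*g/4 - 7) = 4*(g^2 - 4)/(4*g^2 + 9*g - 28)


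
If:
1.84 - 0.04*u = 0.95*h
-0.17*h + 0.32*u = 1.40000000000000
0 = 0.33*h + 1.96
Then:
No Solution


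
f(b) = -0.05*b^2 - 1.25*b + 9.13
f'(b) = -0.1*b - 1.25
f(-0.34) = 9.55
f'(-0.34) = -1.22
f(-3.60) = 12.98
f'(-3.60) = -0.89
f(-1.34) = 10.72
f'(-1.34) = -1.12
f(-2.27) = 11.71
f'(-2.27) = -1.02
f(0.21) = 8.87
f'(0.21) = -1.27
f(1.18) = 7.59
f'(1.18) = -1.37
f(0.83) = 8.06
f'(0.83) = -1.33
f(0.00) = 9.13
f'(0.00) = -1.25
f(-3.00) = 12.43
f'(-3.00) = -0.95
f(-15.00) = 16.63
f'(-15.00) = 0.25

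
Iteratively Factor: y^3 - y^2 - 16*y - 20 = (y + 2)*(y^2 - 3*y - 10) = (y + 2)^2*(y - 5)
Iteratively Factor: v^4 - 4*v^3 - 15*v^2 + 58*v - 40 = (v - 2)*(v^3 - 2*v^2 - 19*v + 20) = (v - 2)*(v - 1)*(v^2 - v - 20) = (v - 5)*(v - 2)*(v - 1)*(v + 4)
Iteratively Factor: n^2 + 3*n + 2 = (n + 1)*(n + 2)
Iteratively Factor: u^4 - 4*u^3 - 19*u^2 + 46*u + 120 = (u - 5)*(u^3 + u^2 - 14*u - 24) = (u - 5)*(u - 4)*(u^2 + 5*u + 6) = (u - 5)*(u - 4)*(u + 3)*(u + 2)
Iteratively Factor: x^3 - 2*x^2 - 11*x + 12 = (x + 3)*(x^2 - 5*x + 4) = (x - 1)*(x + 3)*(x - 4)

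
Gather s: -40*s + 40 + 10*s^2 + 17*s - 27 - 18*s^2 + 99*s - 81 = -8*s^2 + 76*s - 68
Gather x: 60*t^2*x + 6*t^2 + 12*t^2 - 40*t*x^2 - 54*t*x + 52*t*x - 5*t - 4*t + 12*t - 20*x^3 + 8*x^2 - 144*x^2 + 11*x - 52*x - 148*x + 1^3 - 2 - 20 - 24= 18*t^2 + 3*t - 20*x^3 + x^2*(-40*t - 136) + x*(60*t^2 - 2*t - 189) - 45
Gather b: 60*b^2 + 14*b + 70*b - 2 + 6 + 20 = 60*b^2 + 84*b + 24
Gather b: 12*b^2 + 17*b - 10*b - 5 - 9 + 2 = 12*b^2 + 7*b - 12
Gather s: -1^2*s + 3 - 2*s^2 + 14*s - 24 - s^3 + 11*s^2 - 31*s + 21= -s^3 + 9*s^2 - 18*s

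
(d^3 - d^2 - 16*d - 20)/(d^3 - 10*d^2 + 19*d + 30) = (d^2 + 4*d + 4)/(d^2 - 5*d - 6)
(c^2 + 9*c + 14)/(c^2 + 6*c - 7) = (c + 2)/(c - 1)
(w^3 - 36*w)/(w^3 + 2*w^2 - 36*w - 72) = w/(w + 2)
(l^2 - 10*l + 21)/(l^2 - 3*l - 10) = (-l^2 + 10*l - 21)/(-l^2 + 3*l + 10)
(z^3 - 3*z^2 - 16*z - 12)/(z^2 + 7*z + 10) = (z^2 - 5*z - 6)/(z + 5)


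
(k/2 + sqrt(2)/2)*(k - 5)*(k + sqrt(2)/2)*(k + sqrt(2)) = k^4/2 - 5*k^3/2 + 5*sqrt(2)*k^3/4 - 25*sqrt(2)*k^2/4 + 2*k^2 - 10*k + sqrt(2)*k/2 - 5*sqrt(2)/2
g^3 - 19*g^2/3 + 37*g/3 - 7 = (g - 3)*(g - 7/3)*(g - 1)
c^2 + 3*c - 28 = (c - 4)*(c + 7)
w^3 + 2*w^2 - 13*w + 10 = (w - 2)*(w - 1)*(w + 5)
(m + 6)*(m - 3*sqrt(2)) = m^2 - 3*sqrt(2)*m + 6*m - 18*sqrt(2)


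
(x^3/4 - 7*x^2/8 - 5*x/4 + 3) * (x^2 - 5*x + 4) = x^5/4 - 17*x^4/8 + 33*x^3/8 + 23*x^2/4 - 20*x + 12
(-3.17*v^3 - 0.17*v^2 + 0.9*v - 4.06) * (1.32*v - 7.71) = -4.1844*v^4 + 24.2163*v^3 + 2.4987*v^2 - 12.2982*v + 31.3026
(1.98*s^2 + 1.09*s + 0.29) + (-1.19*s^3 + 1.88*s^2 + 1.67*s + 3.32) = -1.19*s^3 + 3.86*s^2 + 2.76*s + 3.61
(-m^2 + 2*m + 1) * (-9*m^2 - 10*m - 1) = 9*m^4 - 8*m^3 - 28*m^2 - 12*m - 1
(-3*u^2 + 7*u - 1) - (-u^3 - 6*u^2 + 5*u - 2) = u^3 + 3*u^2 + 2*u + 1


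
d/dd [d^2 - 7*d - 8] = 2*d - 7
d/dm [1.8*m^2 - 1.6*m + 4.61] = 3.6*m - 1.6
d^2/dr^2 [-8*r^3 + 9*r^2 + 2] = 18 - 48*r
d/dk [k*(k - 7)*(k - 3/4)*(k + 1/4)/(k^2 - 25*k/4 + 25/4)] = (128*k^5 - 1680*k^4 + 7600*k^3 - 10409*k^2 + 2650*k + 525)/(4*(16*k^4 - 200*k^3 + 825*k^2 - 1250*k + 625))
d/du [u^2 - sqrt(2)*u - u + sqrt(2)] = 2*u - sqrt(2) - 1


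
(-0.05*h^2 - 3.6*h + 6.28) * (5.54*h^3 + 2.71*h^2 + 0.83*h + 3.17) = -0.277*h^5 - 20.0795*h^4 + 24.9937*h^3 + 13.8723*h^2 - 6.1996*h + 19.9076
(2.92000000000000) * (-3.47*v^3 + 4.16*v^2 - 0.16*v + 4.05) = -10.1324*v^3 + 12.1472*v^2 - 0.4672*v + 11.826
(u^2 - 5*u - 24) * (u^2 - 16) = u^4 - 5*u^3 - 40*u^2 + 80*u + 384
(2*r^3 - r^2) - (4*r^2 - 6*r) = 2*r^3 - 5*r^2 + 6*r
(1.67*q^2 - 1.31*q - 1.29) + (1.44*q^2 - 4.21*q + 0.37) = 3.11*q^2 - 5.52*q - 0.92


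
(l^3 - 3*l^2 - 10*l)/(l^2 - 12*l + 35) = l*(l + 2)/(l - 7)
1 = 1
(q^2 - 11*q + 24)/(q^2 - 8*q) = (q - 3)/q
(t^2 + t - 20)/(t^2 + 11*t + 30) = (t - 4)/(t + 6)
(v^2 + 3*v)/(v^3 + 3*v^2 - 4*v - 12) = v/(v^2 - 4)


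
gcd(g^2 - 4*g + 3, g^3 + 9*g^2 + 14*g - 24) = g - 1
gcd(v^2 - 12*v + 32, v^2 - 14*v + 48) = v - 8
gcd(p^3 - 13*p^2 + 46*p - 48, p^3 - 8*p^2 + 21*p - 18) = p^2 - 5*p + 6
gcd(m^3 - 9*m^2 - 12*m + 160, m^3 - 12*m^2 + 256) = m^2 - 4*m - 32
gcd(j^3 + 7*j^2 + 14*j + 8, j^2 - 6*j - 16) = j + 2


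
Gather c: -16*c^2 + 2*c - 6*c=-16*c^2 - 4*c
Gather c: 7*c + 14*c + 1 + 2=21*c + 3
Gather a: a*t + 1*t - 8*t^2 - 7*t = a*t - 8*t^2 - 6*t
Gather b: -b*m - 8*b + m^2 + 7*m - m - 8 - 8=b*(-m - 8) + m^2 + 6*m - 16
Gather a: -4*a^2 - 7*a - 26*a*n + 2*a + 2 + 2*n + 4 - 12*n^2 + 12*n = -4*a^2 + a*(-26*n - 5) - 12*n^2 + 14*n + 6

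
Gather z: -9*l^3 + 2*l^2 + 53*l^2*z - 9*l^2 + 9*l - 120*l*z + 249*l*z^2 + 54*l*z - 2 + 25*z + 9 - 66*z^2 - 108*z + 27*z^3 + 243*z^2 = -9*l^3 - 7*l^2 + 9*l + 27*z^3 + z^2*(249*l + 177) + z*(53*l^2 - 66*l - 83) + 7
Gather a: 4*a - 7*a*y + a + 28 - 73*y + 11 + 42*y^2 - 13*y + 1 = a*(5 - 7*y) + 42*y^2 - 86*y + 40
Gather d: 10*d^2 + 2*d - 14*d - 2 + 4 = 10*d^2 - 12*d + 2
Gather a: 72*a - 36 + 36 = 72*a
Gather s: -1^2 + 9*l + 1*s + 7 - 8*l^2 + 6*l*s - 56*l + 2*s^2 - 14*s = -8*l^2 - 47*l + 2*s^2 + s*(6*l - 13) + 6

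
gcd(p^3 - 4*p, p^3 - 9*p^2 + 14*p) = p^2 - 2*p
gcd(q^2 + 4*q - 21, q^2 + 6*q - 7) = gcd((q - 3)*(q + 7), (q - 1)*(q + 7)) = q + 7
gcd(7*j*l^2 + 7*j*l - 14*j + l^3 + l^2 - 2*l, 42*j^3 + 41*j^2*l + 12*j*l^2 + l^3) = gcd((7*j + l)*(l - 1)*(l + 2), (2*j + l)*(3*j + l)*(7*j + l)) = 7*j + l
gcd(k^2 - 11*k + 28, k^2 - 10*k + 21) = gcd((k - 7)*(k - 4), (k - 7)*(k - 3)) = k - 7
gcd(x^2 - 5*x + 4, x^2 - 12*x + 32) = x - 4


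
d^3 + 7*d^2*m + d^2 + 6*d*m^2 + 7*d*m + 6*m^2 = (d + 1)*(d + m)*(d + 6*m)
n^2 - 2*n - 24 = (n - 6)*(n + 4)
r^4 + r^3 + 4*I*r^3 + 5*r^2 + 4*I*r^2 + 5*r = r*(r + 1)*(r - I)*(r + 5*I)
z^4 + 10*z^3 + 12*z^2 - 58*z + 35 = (z - 1)^2*(z + 5)*(z + 7)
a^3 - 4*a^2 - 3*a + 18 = (a - 3)^2*(a + 2)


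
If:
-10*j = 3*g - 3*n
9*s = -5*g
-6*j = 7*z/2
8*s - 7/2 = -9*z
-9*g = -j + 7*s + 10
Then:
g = -19881/10496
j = 1673/5248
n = -26183/31488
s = 11045/10496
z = -717/1312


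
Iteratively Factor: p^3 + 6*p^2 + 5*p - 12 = (p + 4)*(p^2 + 2*p - 3) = (p + 3)*(p + 4)*(p - 1)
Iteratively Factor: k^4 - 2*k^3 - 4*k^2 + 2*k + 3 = (k + 1)*(k^3 - 3*k^2 - k + 3) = (k - 1)*(k + 1)*(k^2 - 2*k - 3) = (k - 1)*(k + 1)^2*(k - 3)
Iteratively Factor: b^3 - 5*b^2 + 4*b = (b)*(b^2 - 5*b + 4) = b*(b - 4)*(b - 1)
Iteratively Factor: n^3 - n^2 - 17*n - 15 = (n - 5)*(n^2 + 4*n + 3) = (n - 5)*(n + 1)*(n + 3)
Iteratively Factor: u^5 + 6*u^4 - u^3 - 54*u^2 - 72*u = (u + 2)*(u^4 + 4*u^3 - 9*u^2 - 36*u) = (u + 2)*(u + 3)*(u^3 + u^2 - 12*u) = (u - 3)*(u + 2)*(u + 3)*(u^2 + 4*u) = u*(u - 3)*(u + 2)*(u + 3)*(u + 4)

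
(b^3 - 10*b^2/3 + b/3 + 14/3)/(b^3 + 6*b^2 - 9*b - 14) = (b - 7/3)/(b + 7)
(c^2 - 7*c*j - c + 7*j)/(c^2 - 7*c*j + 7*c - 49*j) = (c - 1)/(c + 7)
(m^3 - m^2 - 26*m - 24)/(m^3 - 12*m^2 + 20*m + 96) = (m^2 + 5*m + 4)/(m^2 - 6*m - 16)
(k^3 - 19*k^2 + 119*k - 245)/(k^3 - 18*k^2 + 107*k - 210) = (k - 7)/(k - 6)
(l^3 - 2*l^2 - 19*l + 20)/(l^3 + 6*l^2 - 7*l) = (l^2 - l - 20)/(l*(l + 7))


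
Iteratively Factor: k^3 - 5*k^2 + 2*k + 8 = (k - 4)*(k^2 - k - 2) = (k - 4)*(k - 2)*(k + 1)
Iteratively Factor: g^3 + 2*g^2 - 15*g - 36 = (g - 4)*(g^2 + 6*g + 9) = (g - 4)*(g + 3)*(g + 3)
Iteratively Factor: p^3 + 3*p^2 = (p)*(p^2 + 3*p) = p^2*(p + 3)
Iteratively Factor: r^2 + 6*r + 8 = (r + 4)*(r + 2)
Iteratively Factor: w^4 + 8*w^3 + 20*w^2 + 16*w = (w + 2)*(w^3 + 6*w^2 + 8*w) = (w + 2)^2*(w^2 + 4*w) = (w + 2)^2*(w + 4)*(w)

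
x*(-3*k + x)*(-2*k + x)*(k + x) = 6*k^3*x + k^2*x^2 - 4*k*x^3 + x^4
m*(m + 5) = m^2 + 5*m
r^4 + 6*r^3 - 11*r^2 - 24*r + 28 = (r - 2)*(r - 1)*(r + 2)*(r + 7)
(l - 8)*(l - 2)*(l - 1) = l^3 - 11*l^2 + 26*l - 16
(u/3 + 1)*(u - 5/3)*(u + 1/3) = u^3/3 + 5*u^2/9 - 41*u/27 - 5/9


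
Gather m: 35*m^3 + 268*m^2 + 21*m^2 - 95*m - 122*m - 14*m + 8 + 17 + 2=35*m^3 + 289*m^2 - 231*m + 27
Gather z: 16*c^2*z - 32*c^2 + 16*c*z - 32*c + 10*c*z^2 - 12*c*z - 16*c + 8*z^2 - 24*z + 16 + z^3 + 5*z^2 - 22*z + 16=-32*c^2 - 48*c + z^3 + z^2*(10*c + 13) + z*(16*c^2 + 4*c - 46) + 32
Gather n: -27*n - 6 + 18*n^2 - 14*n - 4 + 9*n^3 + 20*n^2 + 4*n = 9*n^3 + 38*n^2 - 37*n - 10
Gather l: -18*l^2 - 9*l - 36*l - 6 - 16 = -18*l^2 - 45*l - 22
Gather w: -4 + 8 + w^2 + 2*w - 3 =w^2 + 2*w + 1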